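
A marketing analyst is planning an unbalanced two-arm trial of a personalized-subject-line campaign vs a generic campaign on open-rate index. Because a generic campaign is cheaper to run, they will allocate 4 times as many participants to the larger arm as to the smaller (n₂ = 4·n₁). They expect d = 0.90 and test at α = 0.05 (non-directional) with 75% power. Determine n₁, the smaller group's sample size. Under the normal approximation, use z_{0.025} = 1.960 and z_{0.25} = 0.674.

With allocation ratio k = n₂/n₁ = 4, Var(x̄₁−x̄₂) = σ²(1/n₁ + 1/(k·n₁)) = σ²·(k+1)/(k·n₁).
So n₁ = (1 + 1/k)·((z_{α/2} + z_β)/d)² = 1.250 × (2.634/0.90)².
n₁ = 1.250 × 8.57 = 10.7.
Round up: n₁ = 11, giving n₂ = 4 × 11 = 44.

n₁ = 11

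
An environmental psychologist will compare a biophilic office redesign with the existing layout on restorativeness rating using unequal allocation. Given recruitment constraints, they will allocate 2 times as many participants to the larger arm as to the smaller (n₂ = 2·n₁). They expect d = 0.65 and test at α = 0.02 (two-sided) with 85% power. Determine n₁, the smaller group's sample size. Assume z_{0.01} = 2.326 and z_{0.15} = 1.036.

n₁ = 41

With allocation ratio k = n₂/n₁ = 2, Var(x̄₁−x̄₂) = σ²(1/n₁ + 1/(k·n₁)) = σ²·(k+1)/(k·n₁).
So n₁ = (1 + 1/k)·((z_{α/2} + z_β)/d)² = 1.500 × (3.362/0.65)².
n₁ = 1.500 × 26.75 = 40.1.
Round up: n₁ = 41, giving n₂ = 2 × 41 = 82.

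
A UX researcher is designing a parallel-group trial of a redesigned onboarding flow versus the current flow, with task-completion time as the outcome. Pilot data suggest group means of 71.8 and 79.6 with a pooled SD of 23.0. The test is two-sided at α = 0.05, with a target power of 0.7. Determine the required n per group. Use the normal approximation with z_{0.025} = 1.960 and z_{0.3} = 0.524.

Cohen's d = |M₁ − M₂| / SD_pooled = |71.8 − 79.6| / 23.0 = 7.8 / 23.0 = 0.339.
For two independent groups with equal n: n = 2·((z_{α/2} + z_β) / d)².
z_{α/2} + z_β = 1.960 + 0.524 = 2.484.
n = 2 × (2.484 / 0.339)² = 2 × 7.327² = 2 × 53.69 = 107.4.
Round up to the next whole participant.

n = 108 per group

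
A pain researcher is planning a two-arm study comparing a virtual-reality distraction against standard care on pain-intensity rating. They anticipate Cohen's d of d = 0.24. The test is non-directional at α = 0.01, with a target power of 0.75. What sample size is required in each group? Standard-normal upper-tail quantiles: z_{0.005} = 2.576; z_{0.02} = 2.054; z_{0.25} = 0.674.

n = 367 per group

For two independent groups with equal n: n = 2·((z_{α/2} + z_β) / d)².
z_{α/2} + z_β = 2.576 + 0.674 = 3.250.
n = 2 × (3.250 / 0.24)² = 2 × 13.542² = 2 × 183.38 = 366.8.
Round up to the next whole participant.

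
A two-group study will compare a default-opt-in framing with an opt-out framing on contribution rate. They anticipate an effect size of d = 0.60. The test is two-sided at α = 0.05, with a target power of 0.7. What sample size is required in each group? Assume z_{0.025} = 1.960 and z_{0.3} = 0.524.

n = 35 per group

For two independent groups with equal n: n = 2·((z_{α/2} + z_β) / d)².
z_{α/2} + z_β = 1.960 + 0.524 = 2.484.
n = 2 × (2.484 / 0.60)² = 2 × 4.140² = 2 × 17.14 = 34.3.
Round up to the next whole participant.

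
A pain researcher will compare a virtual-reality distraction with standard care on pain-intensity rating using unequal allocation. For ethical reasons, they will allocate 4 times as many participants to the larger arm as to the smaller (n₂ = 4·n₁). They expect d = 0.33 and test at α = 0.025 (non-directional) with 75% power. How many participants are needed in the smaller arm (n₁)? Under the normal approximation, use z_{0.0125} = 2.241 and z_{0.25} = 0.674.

With allocation ratio k = n₂/n₁ = 4, Var(x̄₁−x̄₂) = σ²(1/n₁ + 1/(k·n₁)) = σ²·(k+1)/(k·n₁).
So n₁ = (1 + 1/k)·((z_{α/2} + z_β)/d)² = 1.250 × (2.915/0.33)².
n₁ = 1.250 × 78.03 = 97.5.
Round up: n₁ = 98, giving n₂ = 4 × 98 = 392.

n₁ = 98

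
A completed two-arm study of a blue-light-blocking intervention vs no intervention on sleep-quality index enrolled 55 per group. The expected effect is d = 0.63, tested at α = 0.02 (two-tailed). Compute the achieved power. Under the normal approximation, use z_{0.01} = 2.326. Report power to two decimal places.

For two equal groups, power = Φ(d·√(n/2) − z_{α/2}).
d·√(n/2) = 0.63 × √(55/2) = 0.63 × 5.244 = 3.304.
z_β = 3.304 − 2.326 = 0.978.
Power = Φ(0.978) = 0.836.

power ≈ 0.84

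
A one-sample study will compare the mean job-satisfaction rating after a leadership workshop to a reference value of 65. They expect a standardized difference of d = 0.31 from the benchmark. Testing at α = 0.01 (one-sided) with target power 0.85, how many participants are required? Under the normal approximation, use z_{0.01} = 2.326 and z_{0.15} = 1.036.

For a one-sample test: n = ((z_{α} + z_β) / d)².
z_{α} + z_β = 2.326 + 1.036 = 3.362.
n = (3.362 / 0.31)² = 10.845² = 117.62.
Round up.

n = 118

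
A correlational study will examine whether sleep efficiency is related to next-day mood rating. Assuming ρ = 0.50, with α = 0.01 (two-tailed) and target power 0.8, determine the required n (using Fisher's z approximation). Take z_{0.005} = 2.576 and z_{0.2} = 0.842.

n = 42

Fisher's z: C = ½·ln((1+r)/(1−r)) = ½·ln(3.0000) = 0.5493.
n = ((z_{α/2} + z_β)/C)² + 3.
(2.576 + 0.842) / 0.5493 = 3.418 / 0.5493 = 6.222.
n = 6.222² + 3 = 38.72 + 3 = 41.7.
Round up.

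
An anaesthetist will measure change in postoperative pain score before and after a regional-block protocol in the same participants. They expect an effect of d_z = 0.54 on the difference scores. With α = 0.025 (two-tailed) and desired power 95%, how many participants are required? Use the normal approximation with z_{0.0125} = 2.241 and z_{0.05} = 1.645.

n = 52 pairs

For a paired (one-sample on differences) test: n = ((z_{α/2} + z_β) / d)².
z_{α/2} + z_β = 2.241 + 1.645 = 3.886.
n = (3.886 / 0.54)² = 7.196² = 51.79.
Round up.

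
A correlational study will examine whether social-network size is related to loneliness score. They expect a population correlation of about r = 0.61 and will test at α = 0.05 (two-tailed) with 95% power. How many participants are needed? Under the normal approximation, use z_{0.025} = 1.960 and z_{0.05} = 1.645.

Fisher's z: C = ½·ln((1+r)/(1−r)) = ½·ln(4.1282) = 0.7089.
n = ((z_{α/2} + z_β)/C)² + 3.
(1.960 + 1.645) / 0.7089 = 3.605 / 0.7089 = 5.085.
n = 5.085² + 3 = 25.86 + 3 = 28.9.
Round up.

n = 29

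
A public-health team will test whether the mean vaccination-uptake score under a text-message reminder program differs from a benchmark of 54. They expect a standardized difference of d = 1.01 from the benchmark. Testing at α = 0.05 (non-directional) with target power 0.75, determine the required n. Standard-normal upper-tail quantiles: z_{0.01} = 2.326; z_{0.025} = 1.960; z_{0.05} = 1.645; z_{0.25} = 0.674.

For a one-sample test: n = ((z_{α/2} + z_β) / d)².
z_{α/2} + z_β = 1.960 + 0.674 = 2.634.
n = (2.634 / 1.01)² = 2.608² = 6.80.
Round up.

n = 7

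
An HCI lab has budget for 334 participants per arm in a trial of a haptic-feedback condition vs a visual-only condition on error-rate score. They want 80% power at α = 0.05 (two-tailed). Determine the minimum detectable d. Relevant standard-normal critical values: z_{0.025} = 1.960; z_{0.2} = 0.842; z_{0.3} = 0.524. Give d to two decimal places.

d_min ≈ 0.22

For two independent groups of n = 334 each: d_min = (z_{α/2} + z_β)·√(2/n).
z-sum = 1.960 + 0.842 = 2.802.
d_min = 2.802 × √(2/334) = 2.802 × 0.0774 = 0.217.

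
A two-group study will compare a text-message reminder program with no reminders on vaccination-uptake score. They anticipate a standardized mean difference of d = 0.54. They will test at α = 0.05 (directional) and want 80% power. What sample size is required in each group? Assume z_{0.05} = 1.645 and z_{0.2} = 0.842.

For two independent groups with equal n: n = 2·((z_{α} + z_β) / d)².
z_{α} + z_β = 1.645 + 0.842 = 2.487.
n = 2 × (2.487 / 0.54)² = 2 × 4.606² = 2 × 21.21 = 42.4.
Round up to the next whole participant.

n = 43 per group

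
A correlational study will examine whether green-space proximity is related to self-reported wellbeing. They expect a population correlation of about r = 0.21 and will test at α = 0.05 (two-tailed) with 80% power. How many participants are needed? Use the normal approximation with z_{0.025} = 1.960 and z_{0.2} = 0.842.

n = 176

Fisher's z: C = ½·ln((1+r)/(1−r)) = ½·ln(1.5316) = 0.2132.
n = ((z_{α/2} + z_β)/C)² + 3.
(1.960 + 0.842) / 0.2132 = 2.802 / 0.2132 = 13.143.
n = 13.143² + 3 = 172.73 + 3 = 175.7.
Round up.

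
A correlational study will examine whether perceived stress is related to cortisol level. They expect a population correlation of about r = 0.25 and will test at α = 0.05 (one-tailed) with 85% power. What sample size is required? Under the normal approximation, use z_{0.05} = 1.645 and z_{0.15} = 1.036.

Fisher's z: C = ½·ln((1+r)/(1−r)) = ½·ln(1.6667) = 0.2554.
n = ((z_{α} + z_β)/C)² + 3.
(1.645 + 1.036) / 0.2554 = 2.681 / 0.2554 = 10.497.
n = 10.497² + 3 = 110.19 + 3 = 113.2.
Round up.

n = 114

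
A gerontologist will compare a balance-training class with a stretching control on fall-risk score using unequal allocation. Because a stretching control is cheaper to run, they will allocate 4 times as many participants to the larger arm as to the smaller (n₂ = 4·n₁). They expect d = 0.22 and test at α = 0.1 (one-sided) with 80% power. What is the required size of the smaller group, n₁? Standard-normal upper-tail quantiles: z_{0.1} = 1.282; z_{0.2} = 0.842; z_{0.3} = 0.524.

With allocation ratio k = n₂/n₁ = 4, Var(x̄₁−x̄₂) = σ²(1/n₁ + 1/(k·n₁)) = σ²·(k+1)/(k·n₁).
So n₁ = (1 + 1/k)·((z_{α} + z_β)/d)² = 1.250 × (2.124/0.22)².
n₁ = 1.250 × 93.21 = 116.5.
Round up: n₁ = 117, giving n₂ = 4 × 117 = 468.

n₁ = 117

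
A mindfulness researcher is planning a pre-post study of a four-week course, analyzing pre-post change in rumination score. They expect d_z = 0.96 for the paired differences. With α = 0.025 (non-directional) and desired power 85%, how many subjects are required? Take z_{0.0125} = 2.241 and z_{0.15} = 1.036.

n = 12 pairs

For a paired (one-sample on differences) test: n = ((z_{α/2} + z_β) / d)².
z_{α/2} + z_β = 2.241 + 1.036 = 3.277.
n = (3.277 / 0.96)² = 3.414² = 11.65.
Round up.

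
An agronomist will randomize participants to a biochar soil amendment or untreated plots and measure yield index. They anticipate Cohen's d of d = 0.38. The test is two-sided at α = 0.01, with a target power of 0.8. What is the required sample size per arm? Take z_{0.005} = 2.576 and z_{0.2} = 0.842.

For two independent groups with equal n: n = 2·((z_{α/2} + z_β) / d)².
z_{α/2} + z_β = 2.576 + 0.842 = 3.418.
n = 2 × (3.418 / 0.38)² = 2 × 8.995² = 2 × 80.91 = 161.8.
Round up to the next whole participant.

n = 162 per group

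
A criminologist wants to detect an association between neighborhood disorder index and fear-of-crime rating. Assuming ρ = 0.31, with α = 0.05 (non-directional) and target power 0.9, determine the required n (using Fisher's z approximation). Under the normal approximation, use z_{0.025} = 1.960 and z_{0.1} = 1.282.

Fisher's z: C = ½·ln((1+r)/(1−r)) = ½·ln(1.8986) = 0.3205.
n = ((z_{α/2} + z_β)/C)² + 3.
(1.960 + 1.282) / 0.3205 = 3.242 / 0.3205 = 10.115.
n = 10.115² + 3 = 102.32 + 3 = 105.3.
Round up.

n = 106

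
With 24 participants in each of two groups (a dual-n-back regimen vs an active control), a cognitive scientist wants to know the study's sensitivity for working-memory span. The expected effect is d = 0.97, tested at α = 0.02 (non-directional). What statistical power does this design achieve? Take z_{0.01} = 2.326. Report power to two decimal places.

power ≈ 0.85

For two equal groups, power = Φ(d·√(n/2) − z_{α/2}).
d·√(n/2) = 0.97 × √(24/2) = 0.97 × 3.464 = 3.360.
z_β = 3.360 − 2.326 = 1.034.
Power = Φ(1.034) = 0.849.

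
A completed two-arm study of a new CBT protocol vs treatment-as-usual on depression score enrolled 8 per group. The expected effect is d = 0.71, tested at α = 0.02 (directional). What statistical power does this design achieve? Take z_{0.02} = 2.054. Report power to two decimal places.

power ≈ 0.26

For two equal groups, power = Φ(d·√(n/2) − z_{α}).
d·√(n/2) = 0.71 × √(8/2) = 0.71 × 2.000 = 1.420.
z_β = 1.420 − 2.054 = -0.634.
Power = Φ(-0.634) = 0.263.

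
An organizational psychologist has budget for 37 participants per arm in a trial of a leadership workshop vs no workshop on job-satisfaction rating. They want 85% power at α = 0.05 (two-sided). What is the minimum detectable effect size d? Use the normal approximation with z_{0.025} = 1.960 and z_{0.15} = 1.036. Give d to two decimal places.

For two independent groups of n = 37 each: d_min = (z_{α/2} + z_β)·√(2/n).
z-sum = 1.960 + 1.036 = 2.996.
d_min = 2.996 × √(2/37) = 2.996 × 0.2325 = 0.697.

d_min ≈ 0.70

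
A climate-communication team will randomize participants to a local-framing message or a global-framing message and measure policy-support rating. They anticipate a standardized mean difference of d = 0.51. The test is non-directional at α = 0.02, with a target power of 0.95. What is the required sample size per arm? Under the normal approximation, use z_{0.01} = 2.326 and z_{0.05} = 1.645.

n = 122 per group

For two independent groups with equal n: n = 2·((z_{α/2} + z_β) / d)².
z_{α/2} + z_β = 2.326 + 1.645 = 3.971.
n = 2 × (3.971 / 0.51)² = 2 × 7.786² = 2 × 60.63 = 121.3.
Round up to the next whole participant.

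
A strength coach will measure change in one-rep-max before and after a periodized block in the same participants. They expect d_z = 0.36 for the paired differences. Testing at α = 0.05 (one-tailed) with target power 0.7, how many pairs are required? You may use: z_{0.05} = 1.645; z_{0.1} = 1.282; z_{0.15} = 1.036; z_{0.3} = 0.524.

n = 37 pairs

For a paired (one-sample on differences) test: n = ((z_{α} + z_β) / d)².
z_{α} + z_β = 1.645 + 0.524 = 2.169.
n = (2.169 / 0.36)² = 6.025² = 36.30.
Round up.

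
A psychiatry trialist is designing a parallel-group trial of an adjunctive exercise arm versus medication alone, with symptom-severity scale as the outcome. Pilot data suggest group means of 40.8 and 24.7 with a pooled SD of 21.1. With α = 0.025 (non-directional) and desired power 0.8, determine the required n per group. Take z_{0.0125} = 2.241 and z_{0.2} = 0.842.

n = 33 per group

Cohen's d = |M₁ − M₂| / SD_pooled = |40.8 − 24.7| / 21.1 = 16.1 / 21.1 = 0.763.
For two independent groups with equal n: n = 2·((z_{α/2} + z_β) / d)².
z_{α/2} + z_β = 2.241 + 0.842 = 3.083.
n = 2 × (3.083 / 0.763)² = 2 × 4.041² = 2 × 16.33 = 32.7.
Round up to the next whole participant.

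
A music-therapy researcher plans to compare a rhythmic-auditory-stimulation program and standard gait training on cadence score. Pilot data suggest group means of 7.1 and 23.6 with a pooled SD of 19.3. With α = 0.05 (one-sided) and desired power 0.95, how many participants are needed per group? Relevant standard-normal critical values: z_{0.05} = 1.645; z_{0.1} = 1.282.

n = 30 per group

Cohen's d = |M₁ − M₂| / SD_pooled = |7.1 − 23.6| / 19.3 = 16.5 / 19.3 = 0.855.
For two independent groups with equal n: n = 2·((z_{α} + z_β) / d)².
z_{α} + z_β = 1.645 + 1.645 = 3.290.
n = 2 × (3.290 / 0.855)² = 2 × 3.848² = 2 × 14.81 = 29.6.
Round up to the next whole participant.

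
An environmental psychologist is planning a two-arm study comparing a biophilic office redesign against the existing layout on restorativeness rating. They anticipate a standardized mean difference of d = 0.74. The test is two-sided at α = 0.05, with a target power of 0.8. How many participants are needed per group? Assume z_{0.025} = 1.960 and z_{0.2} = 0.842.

n = 29 per group

For two independent groups with equal n: n = 2·((z_{α/2} + z_β) / d)².
z_{α/2} + z_β = 1.960 + 0.842 = 2.802.
n = 2 × (2.802 / 0.74)² = 2 × 3.786² = 2 × 14.34 = 28.7.
Round up to the next whole participant.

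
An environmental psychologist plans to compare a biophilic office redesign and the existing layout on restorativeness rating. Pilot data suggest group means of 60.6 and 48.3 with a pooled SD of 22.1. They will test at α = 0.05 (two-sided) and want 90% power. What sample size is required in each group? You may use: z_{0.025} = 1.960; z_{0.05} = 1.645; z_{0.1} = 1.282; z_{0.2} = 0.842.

n = 68 per group

Cohen's d = |M₁ − M₂| / SD_pooled = |60.6 − 48.3| / 22.1 = 12.3 / 22.1 = 0.557.
For two independent groups with equal n: n = 2·((z_{α/2} + z_β) / d)².
z_{α/2} + z_β = 1.960 + 1.282 = 3.242.
n = 2 × (3.242 / 0.557)² = 2 × 5.820² = 2 × 33.88 = 67.8.
Round up to the next whole participant.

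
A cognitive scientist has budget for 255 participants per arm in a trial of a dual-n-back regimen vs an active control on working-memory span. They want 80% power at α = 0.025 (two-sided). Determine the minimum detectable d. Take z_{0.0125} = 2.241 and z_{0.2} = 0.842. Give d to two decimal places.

For two independent groups of n = 255 each: d_min = (z_{α/2} + z_β)·√(2/n).
z-sum = 2.241 + 0.842 = 3.083.
d_min = 3.083 × √(2/255) = 3.083 × 0.0886 = 0.273.

d_min ≈ 0.27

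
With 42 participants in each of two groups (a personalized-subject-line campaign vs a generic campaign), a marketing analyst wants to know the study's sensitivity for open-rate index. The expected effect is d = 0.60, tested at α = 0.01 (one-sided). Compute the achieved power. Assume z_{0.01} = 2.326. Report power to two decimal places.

For two equal groups, power = Φ(d·√(n/2) − z_{α}).
d·√(n/2) = 0.60 × √(42/2) = 0.60 × 4.583 = 2.750.
z_β = 2.750 − 2.326 = 0.424.
Power = Φ(0.424) = 0.664.

power ≈ 0.66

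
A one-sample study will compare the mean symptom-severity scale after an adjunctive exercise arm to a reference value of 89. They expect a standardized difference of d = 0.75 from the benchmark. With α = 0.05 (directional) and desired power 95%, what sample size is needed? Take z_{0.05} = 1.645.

n = 20

For a one-sample test: n = ((z_{α} + z_β) / d)².
z_{α} + z_β = 1.645 + 1.645 = 3.290.
n = (3.290 / 0.75)² = 4.387² = 19.24.
Round up.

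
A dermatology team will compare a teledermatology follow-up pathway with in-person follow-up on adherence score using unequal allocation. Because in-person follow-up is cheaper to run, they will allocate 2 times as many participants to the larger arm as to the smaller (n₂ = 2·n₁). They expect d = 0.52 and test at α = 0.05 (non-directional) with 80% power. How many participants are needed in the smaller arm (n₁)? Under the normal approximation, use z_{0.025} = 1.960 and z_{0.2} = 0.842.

n₁ = 44

With allocation ratio k = n₂/n₁ = 2, Var(x̄₁−x̄₂) = σ²(1/n₁ + 1/(k·n₁)) = σ²·(k+1)/(k·n₁).
So n₁ = (1 + 1/k)·((z_{α/2} + z_β)/d)² = 1.500 × (2.802/0.52)².
n₁ = 1.500 × 29.04 = 43.6.
Round up: n₁ = 44, giving n₂ = 2 × 44 = 88.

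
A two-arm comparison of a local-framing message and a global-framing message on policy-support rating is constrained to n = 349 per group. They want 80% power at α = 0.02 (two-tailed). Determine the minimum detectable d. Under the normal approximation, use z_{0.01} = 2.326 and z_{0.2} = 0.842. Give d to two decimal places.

For two independent groups of n = 349 each: d_min = (z_{α/2} + z_β)·√(2/n).
z-sum = 2.326 + 0.842 = 3.168.
d_min = 3.168 × √(2/349) = 3.168 × 0.0757 = 0.240.

d_min ≈ 0.24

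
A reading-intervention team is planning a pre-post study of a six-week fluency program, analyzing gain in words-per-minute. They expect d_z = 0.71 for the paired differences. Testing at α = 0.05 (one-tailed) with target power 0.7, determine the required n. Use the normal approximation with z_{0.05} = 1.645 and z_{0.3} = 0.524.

For a paired (one-sample on differences) test: n = ((z_{α} + z_β) / d)².
z_{α} + z_β = 1.645 + 0.524 = 2.169.
n = (2.169 / 0.71)² = 3.055² = 9.33.
Round up.

n = 10 pairs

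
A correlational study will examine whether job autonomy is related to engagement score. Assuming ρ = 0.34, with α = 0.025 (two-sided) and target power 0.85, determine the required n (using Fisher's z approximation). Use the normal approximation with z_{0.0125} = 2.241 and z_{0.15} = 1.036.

Fisher's z: C = ½·ln((1+r)/(1−r)) = ½·ln(2.0303) = 0.3541.
n = ((z_{α/2} + z_β)/C)² + 3.
(2.241 + 1.036) / 0.3541 = 3.277 / 0.3541 = 9.254.
n = 9.254² + 3 = 85.64 + 3 = 88.6.
Round up.

n = 89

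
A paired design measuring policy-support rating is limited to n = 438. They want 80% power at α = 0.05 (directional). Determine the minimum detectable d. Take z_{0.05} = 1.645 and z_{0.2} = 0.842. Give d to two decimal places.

d_min ≈ 0.12

For a single sample (or paired design) of n = 438: d_min = (z_{α} + z_β)/√n.
z-sum = 1.645 + 0.842 = 2.487.
d_min = 2.487 / √438 = 2.487 / 20.928 = 0.119.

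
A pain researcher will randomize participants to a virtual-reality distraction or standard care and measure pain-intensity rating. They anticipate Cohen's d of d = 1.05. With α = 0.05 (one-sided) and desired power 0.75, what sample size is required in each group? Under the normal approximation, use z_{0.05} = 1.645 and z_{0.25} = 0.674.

n = 10 per group

For two independent groups with equal n: n = 2·((z_{α} + z_β) / d)².
z_{α} + z_β = 1.645 + 0.674 = 2.319.
n = 2 × (2.319 / 1.05)² = 2 × 2.209² = 2 × 4.88 = 9.8.
Round up to the next whole participant.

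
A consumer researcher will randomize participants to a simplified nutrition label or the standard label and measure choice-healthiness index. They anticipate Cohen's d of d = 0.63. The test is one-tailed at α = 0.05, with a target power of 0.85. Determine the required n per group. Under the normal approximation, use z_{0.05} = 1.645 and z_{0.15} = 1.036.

For two independent groups with equal n: n = 2·((z_{α} + z_β) / d)².
z_{α} + z_β = 1.645 + 1.036 = 2.681.
n = 2 × (2.681 / 0.63)² = 2 × 4.256² = 2 × 18.11 = 36.2.
Round up to the next whole participant.

n = 37 per group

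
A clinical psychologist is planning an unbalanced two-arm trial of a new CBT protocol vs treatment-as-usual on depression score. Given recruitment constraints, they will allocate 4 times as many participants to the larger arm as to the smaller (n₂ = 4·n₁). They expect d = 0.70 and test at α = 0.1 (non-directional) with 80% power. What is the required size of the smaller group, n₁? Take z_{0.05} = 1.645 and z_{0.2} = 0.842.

With allocation ratio k = n₂/n₁ = 4, Var(x̄₁−x̄₂) = σ²(1/n₁ + 1/(k·n₁)) = σ²·(k+1)/(k·n₁).
So n₁ = (1 + 1/k)·((z_{α/2} + z_β)/d)² = 1.250 × (2.487/0.70)².
n₁ = 1.250 × 12.62 = 15.8.
Round up: n₁ = 16, giving n₂ = 4 × 16 = 64.

n₁ = 16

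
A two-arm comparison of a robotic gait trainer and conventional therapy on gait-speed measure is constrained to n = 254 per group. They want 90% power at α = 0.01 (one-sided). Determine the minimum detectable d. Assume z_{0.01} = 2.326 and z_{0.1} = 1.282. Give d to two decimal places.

For two independent groups of n = 254 each: d_min = (z_{α} + z_β)·√(2/n).
z-sum = 2.326 + 1.282 = 3.608.
d_min = 3.608 × √(2/254) = 3.608 × 0.0887 = 0.320.

d_min ≈ 0.32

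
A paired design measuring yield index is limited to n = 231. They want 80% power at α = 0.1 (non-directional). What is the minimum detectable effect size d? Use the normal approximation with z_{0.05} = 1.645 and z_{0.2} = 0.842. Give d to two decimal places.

For a single sample (or paired design) of n = 231: d_min = (z_{α/2} + z_β)/√n.
z-sum = 1.645 + 0.842 = 2.487.
d_min = 2.487 / √231 = 2.487 / 15.199 = 0.164.

d_min ≈ 0.16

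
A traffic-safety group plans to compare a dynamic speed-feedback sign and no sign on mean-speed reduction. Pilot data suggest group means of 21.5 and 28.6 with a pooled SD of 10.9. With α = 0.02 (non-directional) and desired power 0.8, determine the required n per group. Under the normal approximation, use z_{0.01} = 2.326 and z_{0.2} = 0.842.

n = 48 per group

Cohen's d = |M₁ − M₂| / SD_pooled = |21.5 − 28.6| / 10.9 = 7.1 / 10.9 = 0.651.
For two independent groups with equal n: n = 2·((z_{α/2} + z_β) / d)².
z_{α/2} + z_β = 2.326 + 0.842 = 3.168.
n = 2 × (3.168 / 0.651)² = 2 × 4.866² = 2 × 23.68 = 47.4.
Round up to the next whole participant.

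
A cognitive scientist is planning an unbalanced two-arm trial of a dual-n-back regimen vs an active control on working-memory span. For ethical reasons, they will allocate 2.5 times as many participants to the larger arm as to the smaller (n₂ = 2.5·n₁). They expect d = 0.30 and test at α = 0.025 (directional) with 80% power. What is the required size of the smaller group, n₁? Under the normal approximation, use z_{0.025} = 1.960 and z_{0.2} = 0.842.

n₁ = 123

With allocation ratio k = n₂/n₁ = 2.5, Var(x̄₁−x̄₂) = σ²(1/n₁ + 1/(k·n₁)) = σ²·(k+1)/(k·n₁).
So n₁ = (1 + 1/k)·((z_{α} + z_β)/d)² = 1.400 × (2.802/0.30)².
n₁ = 1.400 × 87.24 = 122.1.
Round up: n₁ = 123, giving n₂ = ⌈2.5 × 123⌉ = ⌈307.5⌉ = 308.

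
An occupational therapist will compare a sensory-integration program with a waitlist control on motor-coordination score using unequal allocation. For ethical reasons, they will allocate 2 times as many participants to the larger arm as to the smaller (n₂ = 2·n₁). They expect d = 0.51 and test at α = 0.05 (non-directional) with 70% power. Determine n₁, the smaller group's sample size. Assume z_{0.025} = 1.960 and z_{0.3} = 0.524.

n₁ = 36

With allocation ratio k = n₂/n₁ = 2, Var(x̄₁−x̄₂) = σ²(1/n₁ + 1/(k·n₁)) = σ²·(k+1)/(k·n₁).
So n₁ = (1 + 1/k)·((z_{α/2} + z_β)/d)² = 1.500 × (2.484/0.51)².
n₁ = 1.500 × 23.72 = 35.6.
Round up: n₁ = 36, giving n₂ = 2 × 36 = 72.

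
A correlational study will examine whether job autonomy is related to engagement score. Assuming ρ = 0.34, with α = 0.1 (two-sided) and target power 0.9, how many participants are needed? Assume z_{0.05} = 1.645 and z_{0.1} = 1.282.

Fisher's z: C = ½·ln((1+r)/(1−r)) = ½·ln(2.0303) = 0.3541.
n = ((z_{α/2} + z_β)/C)² + 3.
(1.645 + 1.282) / 0.3541 = 2.927 / 0.3541 = 8.266.
n = 8.266² + 3 = 68.33 + 3 = 71.3.
Round up.

n = 72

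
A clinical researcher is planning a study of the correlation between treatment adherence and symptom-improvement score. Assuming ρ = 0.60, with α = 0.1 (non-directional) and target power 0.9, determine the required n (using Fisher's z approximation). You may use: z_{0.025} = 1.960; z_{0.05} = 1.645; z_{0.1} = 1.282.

n = 21

Fisher's z: C = ½·ln((1+r)/(1−r)) = ½·ln(4.0000) = 0.6931.
n = ((z_{α/2} + z_β)/C)² + 3.
(1.645 + 1.282) / 0.6931 = 2.927 / 0.6931 = 4.223.
n = 4.223² + 3 = 17.83 + 3 = 20.8.
Round up.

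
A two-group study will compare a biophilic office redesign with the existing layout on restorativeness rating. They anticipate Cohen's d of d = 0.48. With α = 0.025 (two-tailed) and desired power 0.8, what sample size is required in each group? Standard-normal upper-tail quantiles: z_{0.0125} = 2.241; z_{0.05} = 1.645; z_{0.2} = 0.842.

For two independent groups with equal n: n = 2·((z_{α/2} + z_β) / d)².
z_{α/2} + z_β = 2.241 + 0.842 = 3.083.
n = 2 × (3.083 / 0.48)² = 2 × 6.423² = 2 × 41.25 = 82.5.
Round up to the next whole participant.

n = 83 per group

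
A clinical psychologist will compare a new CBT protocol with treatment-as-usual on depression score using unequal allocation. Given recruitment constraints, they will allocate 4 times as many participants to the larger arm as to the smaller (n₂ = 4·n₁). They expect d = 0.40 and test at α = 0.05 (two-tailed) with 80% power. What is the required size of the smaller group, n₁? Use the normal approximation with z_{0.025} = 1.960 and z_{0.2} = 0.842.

n₁ = 62

With allocation ratio k = n₂/n₁ = 4, Var(x̄₁−x̄₂) = σ²(1/n₁ + 1/(k·n₁)) = σ²·(k+1)/(k·n₁).
So n₁ = (1 + 1/k)·((z_{α/2} + z_β)/d)² = 1.250 × (2.802/0.40)².
n₁ = 1.250 × 49.07 = 61.3.
Round up: n₁ = 62, giving n₂ = 4 × 62 = 248.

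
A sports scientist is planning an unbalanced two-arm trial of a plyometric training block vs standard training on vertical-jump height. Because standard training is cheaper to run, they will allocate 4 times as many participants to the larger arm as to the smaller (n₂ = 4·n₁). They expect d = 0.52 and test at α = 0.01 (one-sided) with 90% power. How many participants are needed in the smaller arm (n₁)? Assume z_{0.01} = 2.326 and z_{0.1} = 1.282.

n₁ = 61

With allocation ratio k = n₂/n₁ = 4, Var(x̄₁−x̄₂) = σ²(1/n₁ + 1/(k·n₁)) = σ²·(k+1)/(k·n₁).
So n₁ = (1 + 1/k)·((z_{α} + z_β)/d)² = 1.250 × (3.608/0.52)².
n₁ = 1.250 × 48.14 = 60.2.
Round up: n₁ = 61, giving n₂ = 4 × 61 = 244.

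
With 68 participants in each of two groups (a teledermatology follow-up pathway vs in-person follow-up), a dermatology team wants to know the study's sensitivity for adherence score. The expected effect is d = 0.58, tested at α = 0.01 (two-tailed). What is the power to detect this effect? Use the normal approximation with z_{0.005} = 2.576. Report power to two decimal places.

For two equal groups, power = Φ(d·√(n/2) − z_{α/2}).
d·√(n/2) = 0.58 × √(68/2) = 0.58 × 5.831 = 3.382.
z_β = 3.382 − 2.576 = 0.806.
Power = Φ(0.806) = 0.790.

power ≈ 0.79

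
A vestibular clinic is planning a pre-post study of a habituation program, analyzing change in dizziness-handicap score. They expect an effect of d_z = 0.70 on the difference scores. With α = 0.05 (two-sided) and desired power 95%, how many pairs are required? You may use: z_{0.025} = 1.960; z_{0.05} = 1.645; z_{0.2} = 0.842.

n = 27 pairs

For a paired (one-sample on differences) test: n = ((z_{α/2} + z_β) / d)².
z_{α/2} + z_β = 1.960 + 1.645 = 3.605.
n = (3.605 / 0.70)² = 5.150² = 26.52.
Round up.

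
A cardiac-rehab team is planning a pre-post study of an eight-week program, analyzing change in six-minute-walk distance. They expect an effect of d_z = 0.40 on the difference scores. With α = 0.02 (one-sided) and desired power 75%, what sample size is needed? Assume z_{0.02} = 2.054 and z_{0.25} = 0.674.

n = 47 pairs

For a paired (one-sample on differences) test: n = ((z_{α} + z_β) / d)².
z_{α} + z_β = 2.054 + 0.674 = 2.728.
n = (2.728 / 0.40)² = 6.820² = 46.51.
Round up.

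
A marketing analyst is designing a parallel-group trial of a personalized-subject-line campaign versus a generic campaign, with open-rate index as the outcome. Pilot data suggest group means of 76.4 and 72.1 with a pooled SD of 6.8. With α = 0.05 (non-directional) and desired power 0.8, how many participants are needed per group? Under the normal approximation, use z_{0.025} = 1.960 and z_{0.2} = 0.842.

Cohen's d = |M₁ − M₂| / SD_pooled = |76.4 − 72.1| / 6.8 = 4.3 / 6.8 = 0.632.
For two independent groups with equal n: n = 2·((z_{α/2} + z_β) / d)².
z_{α/2} + z_β = 1.960 + 0.842 = 2.802.
n = 2 × (2.802 / 0.632)² = 2 × 4.434² = 2 × 19.66 = 39.3.
Round up to the next whole participant.

n = 40 per group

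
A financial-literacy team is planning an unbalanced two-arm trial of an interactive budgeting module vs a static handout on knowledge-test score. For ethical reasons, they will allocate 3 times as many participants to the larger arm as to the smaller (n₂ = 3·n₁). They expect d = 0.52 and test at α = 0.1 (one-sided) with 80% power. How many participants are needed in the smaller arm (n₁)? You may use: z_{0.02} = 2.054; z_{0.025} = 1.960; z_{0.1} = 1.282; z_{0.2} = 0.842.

With allocation ratio k = n₂/n₁ = 3, Var(x̄₁−x̄₂) = σ²(1/n₁ + 1/(k·n₁)) = σ²·(k+1)/(k·n₁).
So n₁ = (1 + 1/k)·((z_{α} + z_β)/d)² = 1.333 × (2.124/0.52)².
n₁ = 1.333 × 16.68 = 22.2.
Round up: n₁ = 23, giving n₂ = 3 × 23 = 69.

n₁ = 23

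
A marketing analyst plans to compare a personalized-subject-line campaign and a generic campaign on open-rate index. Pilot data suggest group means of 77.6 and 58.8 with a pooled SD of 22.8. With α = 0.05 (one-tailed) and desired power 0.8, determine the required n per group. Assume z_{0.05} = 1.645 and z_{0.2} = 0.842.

n = 19 per group

Cohen's d = |M₁ − M₂| / SD_pooled = |77.6 − 58.8| / 22.8 = 18.8 / 22.8 = 0.825.
For two independent groups with equal n: n = 2·((z_{α} + z_β) / d)².
z_{α} + z_β = 1.645 + 0.842 = 2.487.
n = 2 × (2.487 / 0.825)² = 2 × 3.015² = 2 × 9.09 = 18.2.
Round up to the next whole participant.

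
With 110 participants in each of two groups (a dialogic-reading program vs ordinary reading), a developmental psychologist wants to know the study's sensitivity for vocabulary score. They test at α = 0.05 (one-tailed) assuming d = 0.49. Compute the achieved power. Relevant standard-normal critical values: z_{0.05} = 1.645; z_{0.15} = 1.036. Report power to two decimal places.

power ≈ 0.98

For two equal groups, power = Φ(d·√(n/2) − z_{α}).
d·√(n/2) = 0.49 × √(110/2) = 0.49 × 7.416 = 3.634.
z_β = 3.634 − 1.645 = 1.989.
Power = Φ(1.989) = 0.977.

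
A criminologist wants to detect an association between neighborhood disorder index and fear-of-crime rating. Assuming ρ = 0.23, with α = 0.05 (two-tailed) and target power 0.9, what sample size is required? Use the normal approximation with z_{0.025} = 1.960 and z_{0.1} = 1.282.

Fisher's z: C = ½·ln((1+r)/(1−r)) = ½·ln(1.5974) = 0.2342.
n = ((z_{α/2} + z_β)/C)² + 3.
(1.960 + 1.282) / 0.2342 = 3.242 / 0.2342 = 13.843.
n = 13.843² + 3 = 191.63 + 3 = 194.6.
Round up.

n = 195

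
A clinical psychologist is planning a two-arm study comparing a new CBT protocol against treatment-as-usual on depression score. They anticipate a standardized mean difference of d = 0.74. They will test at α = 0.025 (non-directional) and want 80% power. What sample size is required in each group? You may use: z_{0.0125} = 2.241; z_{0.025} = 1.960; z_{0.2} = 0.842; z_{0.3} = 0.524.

n = 35 per group

For two independent groups with equal n: n = 2·((z_{α/2} + z_β) / d)².
z_{α/2} + z_β = 2.241 + 0.842 = 3.083.
n = 2 × (3.083 / 0.74)² = 2 × 4.166² = 2 × 17.36 = 34.7.
Round up to the next whole participant.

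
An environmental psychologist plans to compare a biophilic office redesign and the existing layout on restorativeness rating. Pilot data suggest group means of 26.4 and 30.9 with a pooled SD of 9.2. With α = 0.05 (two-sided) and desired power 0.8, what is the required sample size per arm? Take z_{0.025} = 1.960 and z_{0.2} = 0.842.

Cohen's d = |M₁ − M₂| / SD_pooled = |26.4 − 30.9| / 9.2 = 4.5 / 9.2 = 0.489.
For two independent groups with equal n: n = 2·((z_{α/2} + z_β) / d)².
z_{α/2} + z_β = 1.960 + 0.842 = 2.802.
n = 2 × (2.802 / 0.489)² = 2 × 5.730² = 2 × 32.83 = 65.7.
Round up to the next whole participant.

n = 66 per group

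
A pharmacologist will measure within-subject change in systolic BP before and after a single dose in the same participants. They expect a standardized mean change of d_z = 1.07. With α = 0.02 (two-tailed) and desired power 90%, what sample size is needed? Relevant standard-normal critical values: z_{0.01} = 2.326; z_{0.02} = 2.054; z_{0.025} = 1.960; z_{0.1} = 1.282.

n = 12 pairs

For a paired (one-sample on differences) test: n = ((z_{α/2} + z_β) / d)².
z_{α/2} + z_β = 2.326 + 1.282 = 3.608.
n = (3.608 / 1.07)² = 3.372² = 11.37.
Round up.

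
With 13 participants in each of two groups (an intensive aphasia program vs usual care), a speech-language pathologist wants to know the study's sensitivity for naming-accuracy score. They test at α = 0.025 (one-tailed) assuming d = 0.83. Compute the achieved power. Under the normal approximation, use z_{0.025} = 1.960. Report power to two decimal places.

power ≈ 0.56

For two equal groups, power = Φ(d·√(n/2) − z_{α}).
d·√(n/2) = 0.83 × √(13/2) = 0.83 × 2.550 = 2.116.
z_β = 2.116 − 1.960 = 0.156.
Power = Φ(0.156) = 0.562.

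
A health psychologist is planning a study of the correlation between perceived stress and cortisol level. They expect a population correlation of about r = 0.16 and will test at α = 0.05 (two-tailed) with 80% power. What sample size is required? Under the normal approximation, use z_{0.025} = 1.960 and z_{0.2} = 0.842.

Fisher's z: C = ½·ln((1+r)/(1−r)) = ½·ln(1.3810) = 0.1614.
n = ((z_{α/2} + z_β)/C)² + 3.
(1.960 + 0.842) / 0.1614 = 2.802 / 0.1614 = 17.361.
n = 17.361² + 3 = 301.39 + 3 = 304.4.
Round up.

n = 305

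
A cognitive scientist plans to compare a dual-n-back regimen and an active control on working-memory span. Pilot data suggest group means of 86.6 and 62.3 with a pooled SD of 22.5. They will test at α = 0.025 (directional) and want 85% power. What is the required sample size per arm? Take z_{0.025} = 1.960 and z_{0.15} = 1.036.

Cohen's d = |M₁ − M₂| / SD_pooled = |86.6 − 62.3| / 22.5 = 24.3 / 22.5 = 1.080.
For two independent groups with equal n: n = 2·((z_{α} + z_β) / d)².
z_{α} + z_β = 1.960 + 1.036 = 2.996.
n = 2 × (2.996 / 1.080)² = 2 × 2.774² = 2 × 7.70 = 15.4.
Round up to the next whole participant.

n = 16 per group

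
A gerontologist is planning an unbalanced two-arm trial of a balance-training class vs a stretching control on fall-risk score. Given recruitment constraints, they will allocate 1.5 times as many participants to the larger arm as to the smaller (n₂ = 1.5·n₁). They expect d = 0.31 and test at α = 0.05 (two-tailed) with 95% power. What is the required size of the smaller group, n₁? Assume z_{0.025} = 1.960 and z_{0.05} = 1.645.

n₁ = 226

With allocation ratio k = n₂/n₁ = 1.5, Var(x̄₁−x̄₂) = σ²(1/n₁ + 1/(k·n₁)) = σ²·(k+1)/(k·n₁).
So n₁ = (1 + 1/k)·((z_{α/2} + z_β)/d)² = 1.667 × (3.605/0.31)².
n₁ = 1.667 × 135.23 = 225.4.
Round up: n₁ = 226, giving n₂ = 1.5 × 226 = 339.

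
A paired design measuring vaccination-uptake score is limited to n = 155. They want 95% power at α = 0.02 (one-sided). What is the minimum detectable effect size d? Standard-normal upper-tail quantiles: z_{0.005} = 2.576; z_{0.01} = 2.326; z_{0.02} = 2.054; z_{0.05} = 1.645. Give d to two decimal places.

d_min ≈ 0.30

For a single sample (or paired design) of n = 155: d_min = (z_{α} + z_β)/√n.
z-sum = 2.054 + 1.645 = 3.699.
d_min = 3.699 / √155 = 3.699 / 12.450 = 0.297.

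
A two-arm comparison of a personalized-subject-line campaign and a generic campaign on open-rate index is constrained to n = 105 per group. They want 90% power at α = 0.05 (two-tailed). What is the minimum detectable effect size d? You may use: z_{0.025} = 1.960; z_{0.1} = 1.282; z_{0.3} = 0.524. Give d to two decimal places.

For two independent groups of n = 105 each: d_min = (z_{α/2} + z_β)·√(2/n).
z-sum = 1.960 + 1.282 = 3.242.
d_min = 3.242 × √(2/105) = 3.242 × 0.1380 = 0.447.

d_min ≈ 0.45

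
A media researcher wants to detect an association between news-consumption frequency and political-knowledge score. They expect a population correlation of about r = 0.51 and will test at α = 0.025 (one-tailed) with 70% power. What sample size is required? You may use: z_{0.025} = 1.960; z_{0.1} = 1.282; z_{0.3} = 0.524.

n = 23

Fisher's z: C = ½·ln((1+r)/(1−r)) = ½·ln(3.0816) = 0.5627.
n = ((z_{α} + z_β)/C)² + 3.
(1.960 + 0.524) / 0.5627 = 2.484 / 0.5627 = 4.414.
n = 4.414² + 3 = 19.49 + 3 = 22.5.
Round up.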